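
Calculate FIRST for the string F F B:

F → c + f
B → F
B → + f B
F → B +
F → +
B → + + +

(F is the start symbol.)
FIRST sets of the non-terminals involved (from the grammar, by fixed-point iteration):
  FIRST(F) = { '+', 'c' }

To compute FIRST(F F B), process the symbols left to right:
Symbol F is a non-terminal. Add FIRST(F) \ {ε} = { '+', 'c' }
F is not nullable (ε ∉ FIRST(F)), so stop here.
FIRST(F F B) = { '+', 'c' }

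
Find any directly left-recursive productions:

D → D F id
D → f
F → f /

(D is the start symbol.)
Direct left recursion occurs when N → N α for some non-terminal N (the right-hand side begins with the left-hand side itself).

D → D F id: LEFT RECURSIVE (starts with D)
D → f: starts with f
F → f /: starts with f

The grammar has direct left recursion on: D.

Answer: Yes, D is left-recursive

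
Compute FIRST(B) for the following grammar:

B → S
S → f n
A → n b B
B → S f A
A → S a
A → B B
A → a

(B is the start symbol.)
To compute FIRST(B), examine every production with B on the left-hand side, reading each right-hand side left to right until a non-nullable symbol is reached.

FIRST sets of the other non-terminals involved (by the same procedure, iterated to a fixed point):
  FIRST(S) = { 'f' }

From B → S:
  - S is a non-terminal: add FIRST(S) \ {ε} = { 'f' }
    S is not nullable, so stop
From B → S f A:
  - S is a non-terminal: add FIRST(S) \ {ε} = { 'f' }
    S is not nullable, so stop

Collecting: FIRST(B) = { 'f' }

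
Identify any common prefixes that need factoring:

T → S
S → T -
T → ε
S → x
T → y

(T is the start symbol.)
Left-factoring is needed when two productions for the same non-terminal
share a common prefix on the right-hand side.

Productions for T:
  T → S
  T → ε
  T → y
Productions for S:
  S → T -
  S → x

No common prefixes found.

Answer: No, left-factoring is not needed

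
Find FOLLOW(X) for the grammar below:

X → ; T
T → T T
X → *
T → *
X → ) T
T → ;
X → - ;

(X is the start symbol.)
{ $ }

X is the start symbol, so $ ∈ FOLLOW(X).
X does not occur on any right-hand side.

Taking the union: FOLLOW(X) = { $ }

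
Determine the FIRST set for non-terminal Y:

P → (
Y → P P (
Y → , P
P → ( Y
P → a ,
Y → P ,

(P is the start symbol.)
{ '(', ',', 'a' }

To compute FIRST(Y), examine every production with Y on the left-hand side, reading each right-hand side left to right until a non-nullable symbol is reached.

FIRST sets of the other non-terminals involved (by the same procedure, iterated to a fixed point):
  FIRST(P) = { '(', 'a' }

From Y → P P (:
  - P is a non-terminal: add FIRST(P) \ {ε} = { '(', 'a' }
    P is not nullable, so stop
From Y → , P:
  - ',' is a terminal: add ',' and stop
From Y → P ,:
  - P is a non-terminal: add FIRST(P) \ {ε} = { '(', 'a' }
    P is not nullable, so stop

Collecting: FIRST(Y) = { '(', ',', 'a' }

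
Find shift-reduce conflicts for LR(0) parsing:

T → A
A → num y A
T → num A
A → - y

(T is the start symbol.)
No shift-reduce conflicts

A shift-reduce conflict occurs when an LR(0) state has both:
  - a complete (reduce) item [A → α .] (dot at the end), and
  - a shift item [B → β . c γ] (dot before a terminal).

Augment with T' → T and build the canonical LR(0) collection (I0 = CLOSURE({[T' → . T]}), then GOTO on every symbol after a dot until no new states appear). It has 10 states:
  I0: { [A → . - y], [A → . num y A], [T → . A], [T → . num A], [T' → . T] }  — shift
  I1: { [A → - . y] }  — shift
  I2: { [T → A .] }  — reduce
  I3: { [T' → T .] }  — accept
  I4: { [A → . - y], [A → . num y A], [A → num . y A], [T → num . A] }  — shift
  I5: { [T → num A .] }  — reduce
  I6: { [A → num . y A] }  — shift
  I7: { [A → . - y], [A → . num y A], [A → num y . A] }  — shift
  I8: { [A → num y A .] }  — reduce
  I9: { [A → - y .] }  — reduce

No state contains both a complete item and a shift item.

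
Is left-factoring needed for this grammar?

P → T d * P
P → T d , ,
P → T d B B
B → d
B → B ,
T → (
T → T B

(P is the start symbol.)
Yes, P has productions with common prefix 'T d'

Left-factoring is needed when two productions for the same non-terminal
share a common prefix on the right-hand side.

Productions for P:
  P → T d * P
  P → T d , ,
  P → T d B B
Productions for B:
  B → d
  B → B ,
Productions for T:
  T → (
  T → T B

Found common prefix 'T d' in productions for P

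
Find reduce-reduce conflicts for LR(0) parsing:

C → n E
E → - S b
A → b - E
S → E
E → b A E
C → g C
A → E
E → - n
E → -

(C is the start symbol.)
A reduce-reduce conflict occurs when an LR(0) state has two complete items [A → α .] and [B → β .] — both call for a reduction, and with no lookahead the parser cannot choose between them.

Augment with C' → C and build the canonical LR(0) collection (I0 = CLOSURE({[C' → . C]}), then GOTO on every symbol after a dot until no new states appear). It has 18 states:
  I0: { [C → . g C], [C → . n E], [C' → . C] }  — shift
  I1: { [C' → C .] }  — accept
  I2: { [C → . g C], [C → . n E], [C → g . C] }  — shift
  I3: { [C → n . E], [E → . - S b], [E → . - n], [E → . -], [E → . b A E] }  — shift
  I4: { [E → - . S b], [E → - . n], [E → - .], [E → . - S b], [E → . - n], [E → . -], [E → . b A E], [S → . E] }  — shift, reduce
  I5: { [C → n E .] }  — reduce
  I6: { [A → . E], [A → . b - E], [E → . - S b], [E → . - n], [E → . -], [E → . b A E], [E → b . A E] }  — shift
  I7: { [E → . - S b], [E → . - n], [E → . -], [E → . b A E], [E → b A . E] }  — shift
  I8: { [A → E .] }  — reduce
  I9: { [A → . E], [A → . b - E], [A → b . - E], [E → . - S b], [E → . - n], [E → . -], [E → . b A E], [E → b . A E] }  — shift
  I10: { [A → b - . E], [E → - . S b], [E → - . n], [E → - .], [E → . - S b], [E → . - n], [E → . -], [E → . b A E], [S → . E] }  — shift, reduce
  I11: { [A → b - E .], [S → E .] }  — 2 reduces
  I12: { [E → - S . b] }  — shift
  I13: { [E → - n .] }  — reduce
  I14: { [E → - S b .] }  — reduce
  I15: { [E → b A E .] }  — reduce
  I16: { [S → E .] }  — reduce
  I17: { [C → g C .] }  — reduce

I11 contains complete items [A → b - E .], [S → E .] — reduce-reduce conflict.

Answer: Yes — I11: [A → b - E .] vs [S → E .]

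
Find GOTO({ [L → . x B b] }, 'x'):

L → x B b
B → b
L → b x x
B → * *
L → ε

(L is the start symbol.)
GOTO(I, 'x') = CLOSURE({ [A → αX.β] : [A → α.Xβ] ∈ I, X = 'x' })

Items with dot before 'x', with the dot advanced:
  [L → . x B b] → [L → x . B b]
Closure of the advanced items:
  [L → x . B b] has the dot before B: add [B → . b], [B → . * *]

GOTO = { [B → . * *], [B → . b], [L → x . B b] }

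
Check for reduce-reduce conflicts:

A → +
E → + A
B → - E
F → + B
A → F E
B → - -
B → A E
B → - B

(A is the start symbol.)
No reduce-reduce conflicts

A reduce-reduce conflict occurs when an LR(0) state has two complete items [A → α .] and [B → β .] — both call for a reduction, and with no lookahead the parser cannot choose between them.

Augment with A' → A and build the canonical LR(0) collection (I0 = CLOSURE({[A' → . A]}), then GOTO on every symbol after a dot until no new states appear). It has 16 states:
  I0: { [A → . +], [A → . F E], [A' → . A], [F → . + B] }  — shift
  I1: { [A → + .], [A → . +], [A → . F E], [B → . - -], [B → . - B], [B → . - E], [B → . A E], [F → + . B], [F → . + B] }  — shift, reduce
  I2: { [A' → A .] }  — accept
  I3: { [A → F . E], [E → . + A] }  — shift
  I4: { [A → . +], [A → . F E], [E → + . A], [F → . + B] }  — shift
  I5: { [A → F E .] }  — reduce
  I6: { [E → + A .] }  — reduce
  I7: { [A → . +], [A → . F E], [B → - . -], [B → - . B], [B → - . E], [B → . - -], [B → . - B], [B → . - E], [B → . A E], [E → . + A], [F → . + B] }  — shift
  I8: { [B → A . E], [E → . + A] }  — shift
  I9: { [F → + B .] }  — reduce
  I10: { [B → A E .] }  — reduce
  I11: { [A → + .], [A → . +], [A → . F E], [B → . - -], [B → . - B], [B → . - E], [B → . A E], [E → + . A], [F → + . B], [F → . + B] }  — shift, reduce
  I12: { [A → . +], [A → . F E], [B → - - .], [B → - . -], [B → - . B], [B → - . E], [B → . - -], [B → . - B], [B → . - E], [B → . A E], [E → . + A], [F → . + B] }  — shift, reduce
  I13: { [B → - B .] }  — reduce
  I14: { [B → - E .] }  — reduce
  I15: { [B → A . E], [E → + A .], [E → . + A] }  — shift, reduce

No state contains more than one complete item.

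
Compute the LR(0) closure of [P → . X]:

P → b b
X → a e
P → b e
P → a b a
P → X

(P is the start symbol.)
To compute CLOSURE, for each item [A → α.Bβ] where B is a non-terminal, add [B → .γ] for all productions B → γ; repeat for the newly added items until nothing changes.

Start with: [P → . X]
  [P → . X] has the dot before X: add [X → . a e]
No further items can be added.

CLOSURE = { [P → . X], [X → . a e] }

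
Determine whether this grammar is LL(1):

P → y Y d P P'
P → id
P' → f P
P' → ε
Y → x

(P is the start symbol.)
No. Predict set conflict for P': { 'f' }

Relevant sets:
  FOLLOW(P') = { $, 'f' }

For P:
  PREDICT(P → y Y d P P') = { 'y' }
  PREDICT(P → id) = { 'id' }
For P':
  PREDICT(P' → f P) = { 'f' }
  PREDICT(P' → ε) = { $, 'f' }
Y has a single production, so nothing to check there.

Conflict found: Predict set conflict for P': { 'f' }
The grammar is NOT LL(1).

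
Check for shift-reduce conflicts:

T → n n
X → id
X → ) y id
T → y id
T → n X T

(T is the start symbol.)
A shift-reduce conflict occurs when an LR(0) state has both:
  - a complete (reduce) item [A → α .] (dot at the end), and
  - a shift item [B → β . c γ] (dot before a terminal).

Augment with T' → T and build the canonical LR(0) collection (I0 = CLOSURE({[T' → . T]}), then GOTO on every symbol after a dot until no new states appear). It has 12 states:
  I0: { [T → . n X T], [T → . n n], [T → . y id], [T' → . T] }  — shift
  I1: { [T' → T .] }  — accept
  I2: { [T → n . X T], [T → n . n], [X → . ) y id], [X → . id] }  — shift
  I3: { [T → y . id] }  — shift
  I4: { [T → y id .] }  — reduce
  I5: { [X → ) . y id] }  — shift
  I6: { [T → . n X T], [T → . n n], [T → . y id], [T → n X . T] }  — shift
  I7: { [X → id .] }  — reduce
  I8: { [T → n n .] }  — reduce
  I9: { [T → n X T .] }  — reduce
  I10: { [X → ) y . id] }  — shift
  I11: { [X → ) y id .] }  — reduce

No state contains both a complete item and a shift item.

Answer: No shift-reduce conflicts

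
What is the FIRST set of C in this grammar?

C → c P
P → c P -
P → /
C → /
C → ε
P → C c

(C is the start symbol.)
{ '/', 'c', ε }

To compute FIRST(C), examine every production with C on the left-hand side, reading each right-hand side left to right until a non-nullable symbol is reached.

From C → c P:
  - c is a terminal: add 'c' and stop
From C → /:
  - '/' is a terminal: add '/' and stop
From C → ε:
  - ε-production, so ε ∈ FIRST(C)

Collecting: FIRST(C) = { '/', 'c', ε }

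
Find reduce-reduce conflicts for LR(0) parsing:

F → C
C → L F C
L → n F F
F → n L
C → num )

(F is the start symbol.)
Augment with F' → F and build the canonical LR(0) collection (I0 = CLOSURE({[F' → . F]}), then GOTO on every symbol after a dot until no new states appear). It has 13 states:
  I0: { [C → . L F C], [C → . num )], [F → . C], [F → . n L], [F' → . F], [L → . n F F] }  — shift
  I1: { [F → C .] }  — reduce
  I2: { [F' → F .] }  — accept
  I3: { [C → . L F C], [C → . num )], [C → L . F C], [F → . C], [F → . n L], [L → . n F F] }  — shift
  I4: { [C → . L F C], [C → . num )], [F → . C], [F → . n L], [F → n . L], [L → . n F F], [L → n . F F] }  — shift
  I5: { [C → num . )] }  — shift
  I6: { [C → num ) .] }  — reduce
  I7: { [C → . L F C], [C → . num )], [F → . C], [F → . n L], [L → . n F F], [L → n F . F] }  — shift
  I8: { [C → . L F C], [C → . num )], [C → L . F C], [F → . C], [F → . n L], [F → n L .], [L → . n F F] }  — shift, reduce
  I9: { [C → . L F C], [C → . num )], [C → L F . C], [L → . n F F] }  — shift
  I10: { [C → L F C .] }  — reduce
  I11: { [C → . L F C], [C → . num )], [F → . C], [F → . n L], [L → . n F F], [L → n . F F] }  — shift
  I12: { [L → n F F .] }  — reduce

No state contains more than one complete item.

Answer: No reduce-reduce conflicts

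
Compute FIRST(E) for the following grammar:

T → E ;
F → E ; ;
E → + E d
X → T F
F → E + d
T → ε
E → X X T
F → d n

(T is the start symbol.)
{ '+', 'd' }

To compute FIRST(E), examine every production with E on the left-hand side, reading each right-hand side left to right until a non-nullable symbol is reached.

FIRST sets of the other non-terminals involved (by the same procedure, iterated to a fixed point):
  FIRST(X) = { '+', 'd' }

From E → + E d:
  - '+' is a terminal: add '+' and stop
From E → X X T:
  - X is a non-terminal: add FIRST(X) \ {ε} = { '+', 'd' }
    X is not nullable, so stop

Collecting: FIRST(E) = { '+', 'd' }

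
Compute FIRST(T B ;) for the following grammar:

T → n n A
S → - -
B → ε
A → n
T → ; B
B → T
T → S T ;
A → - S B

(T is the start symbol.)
FIRST sets of the non-terminals involved (from the grammar, by fixed-point iteration):
  FIRST(T) = { '-', ';', 'n' }

To compute FIRST(T B ;), process the symbols left to right:
Symbol T is a non-terminal. Add FIRST(T) \ {ε} = { '-', ';', 'n' }
T is not nullable (ε ∉ FIRST(T)), so stop here.
FIRST(T B ;) = { '-', ';', 'n' }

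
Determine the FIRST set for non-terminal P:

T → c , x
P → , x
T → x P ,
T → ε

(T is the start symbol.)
From P → , x:
  - ',' is a terminal: add ',' and stop

Collecting: FIRST(P) = { ',' }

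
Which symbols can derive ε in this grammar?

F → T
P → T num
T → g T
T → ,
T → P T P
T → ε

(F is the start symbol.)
A non-terminal is nullable if it can derive ε (the empty string): either it has an ε-production, or it has a production whose right-hand side consists entirely of nullable non-terminals.

ε-productions: T → ε
So T is immediately nullable.
F → T: every symbol on the right is nullable, so F is nullable too.
No further non-terminal can be added: every production for the remaining non-terminals contains a terminal or a non-nullable non-terminal.
Nullable = { 'F', 'T' }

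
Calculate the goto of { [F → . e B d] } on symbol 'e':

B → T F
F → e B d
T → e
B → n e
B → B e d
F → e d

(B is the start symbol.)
GOTO(I, 'e') = CLOSURE({ [A → αX.β] : [A → α.Xβ] ∈ I, X = 'e' })

Items with dot before 'e', with the dot advanced:
  [F → . e B d] → [F → e . B d]
Closure of the advanced items:
  [F → e . B d] has the dot before B: add [B → . T F], [B → . n e], [B → . B e d]
  [B → . T F] has the dot before T: add [T → . e]

GOTO = { [B → . B e d], [B → . T F], [B → . n e], [F → e . B d], [T → . e] }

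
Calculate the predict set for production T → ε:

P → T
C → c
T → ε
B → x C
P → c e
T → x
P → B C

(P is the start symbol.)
{ $ }

PREDICT(T → ε) = (FIRST(RHS) \ {ε}) ∪ (FOLLOW(T) if ε ∈ FIRST(RHS), i.e. RHS ⇒* ε)
The right-hand side is ε (FIRST(ε) = { ε }), so the predict set is FOLLOW(T) = { $ }
PREDICT(T → ε) = { $ }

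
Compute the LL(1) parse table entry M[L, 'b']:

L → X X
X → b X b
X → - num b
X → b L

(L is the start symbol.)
To find M[L, 'b'], we find productions for L where 'b' is in the predict set (PREDICT(N → α) = (FIRST(α) \ {ε}) ∪ (FOLLOW(N) if α ⇒* ε)).

Relevant sets:
  FIRST(X) = { '-', 'b' }

L → X X: PREDICT = { '-', 'b' }
  'b' is in predict set, so this production goes in M[L, 'b']

M[L, 'b'] = L → X X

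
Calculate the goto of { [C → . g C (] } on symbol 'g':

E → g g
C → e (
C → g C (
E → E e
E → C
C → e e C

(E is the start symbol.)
GOTO(I, 'g') = CLOSURE({ [A → αX.β] : [A → α.Xβ] ∈ I, X = 'g' })

Items with dot before 'g', with the dot advanced:
  [C → . g C (] → [C → g . C (]
Closure of the advanced items:
  [C → g . C (] has the dot before C: add [C → . e (], [C → . g C (], [C → . e e C]

GOTO = { [C → . e (], [C → . e e C], [C → . g C (], [C → g . C (] }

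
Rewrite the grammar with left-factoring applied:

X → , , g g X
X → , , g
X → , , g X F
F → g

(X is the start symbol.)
X → , , g X'
X' → g X
X' → ε
X' → X F
F → g

Left-factoring transforms A → αβ₁ | αβ₂ into A → αA' and A' → β₁ | β₂
(α is the longest common prefix among the alternatives). Repeat until
no nonterminal has two alternatives with a common prefix.

Round 1: X has alternatives sharing prefix ', , g'. Introduce X': X → , , g X'
  Add: X' → g X
  Add: X' → ε
  Add: X' → X F

No remaining common prefixes — done.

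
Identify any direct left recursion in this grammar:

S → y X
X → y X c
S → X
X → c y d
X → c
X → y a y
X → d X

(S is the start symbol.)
No direct left recursion

S → y X: starts with y
X → y X c: starts with y
S → X: starts with X
X → c y d: starts with c
X → c: starts with c
X → y a y: starts with y
X → d X: starts with d

No direct left recursion found.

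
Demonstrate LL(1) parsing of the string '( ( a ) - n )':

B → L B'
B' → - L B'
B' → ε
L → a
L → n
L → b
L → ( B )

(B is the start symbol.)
LL(1) parsing maintains a stack (initially the start symbol over $) and the input. At each step: if the stack top is a terminal, match it against the current input token; if it is a non-terminal N, replace it with the RHS of M[N, lookahead] (the unique production whose predict set contains the lookahead).

Stack is shown with the top on the left.

Stack             Input            Action
-----------------------------------------
B $               ( ( a ) - n ) $  output B → L B'
L B' $            ( ( a ) - n ) $  output L → ( B )
( B ) B' $        ( ( a ) - n ) $  match '('
B ) B' $          ( a ) - n ) $    output B → L B'
L B' ) B' $       ( a ) - n ) $    output L → ( B )
( B ) B' ) B' $   ( a ) - n ) $    match '('
B ) B' ) B' $     a ) - n ) $      output B → L B'
L B' ) B' ) B' $  a ) - n ) $      output L → a
a B' ) B' ) B' $  a ) - n ) $      match 'a'
B' ) B' ) B' $    ) - n ) $        output B' → ε
) B' ) B' $       ) - n ) $        match ')'
B' ) B' $         - n ) $          output B' → - L B'
- L B' ) B' $     - n ) $          match '-'
L B' ) B' $       n ) $            output L → n
n B' ) B' $       n ) $            match 'n'
B' ) B' $         ) $              output B' → ε
) B' $            ) $              match ')'
B' $              $                output B' → ε
$                 $                accept

The string is accepted.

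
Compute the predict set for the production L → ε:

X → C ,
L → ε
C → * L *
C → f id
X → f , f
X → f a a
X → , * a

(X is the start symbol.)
{ '*' }

PREDICT(L → ε) = (FIRST(RHS) \ {ε}) ∪ (FOLLOW(L) if ε ∈ FIRST(RHS), i.e. RHS ⇒* ε)
The right-hand side is ε (FIRST(ε) = { ε }), so the predict set is FOLLOW(L) = { '*' }
PREDICT(L → ε) = { '*' }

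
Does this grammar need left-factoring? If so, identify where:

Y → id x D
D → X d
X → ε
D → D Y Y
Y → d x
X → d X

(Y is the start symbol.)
No, left-factoring is not needed

Left-factoring is needed when two productions for the same non-terminal
share a common prefix on the right-hand side.

Productions for Y:
  Y → id x D
  Y → d x
Productions for D:
  D → X d
  D → D Y Y
Productions for X:
  X → ε
  X → d X

No common prefixes found.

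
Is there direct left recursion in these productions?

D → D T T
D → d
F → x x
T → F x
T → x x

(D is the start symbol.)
D → D T T: LEFT RECURSIVE (starts with D)
D → d: starts with d
F → x x: starts with x
T → F x: starts with F
T → x x: starts with x

The grammar has direct left recursion on: D.

Answer: Yes, D is left-recursive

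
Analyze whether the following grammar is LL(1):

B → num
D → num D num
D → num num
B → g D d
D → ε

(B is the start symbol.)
Relevant sets:
  FOLLOW(D) = { 'd', 'num' }

For B:
  PREDICT(B → num) = { 'num' }
  PREDICT(B → g D d) = { 'g' }
For D:
  PREDICT(D → num D num) = { 'num' }
  PREDICT(D → num num) = { 'num' }
  PREDICT(D → ε) = { 'd', 'num' }

Conflict found: Predict set conflict for D: { 'num' }
The grammar is NOT LL(1).

Answer: No. Predict set conflict for D: { 'num' }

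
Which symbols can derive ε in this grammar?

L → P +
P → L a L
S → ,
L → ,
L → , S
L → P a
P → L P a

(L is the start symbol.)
A non-terminal is nullable if it can derive ε (the empty string): either it has an ε-production, or it has a production whose right-hand side consists entirely of nullable non-terminals.

There are no ε-productions, so no non-terminal can derive ε.
No non-terminals are nullable.

Answer: None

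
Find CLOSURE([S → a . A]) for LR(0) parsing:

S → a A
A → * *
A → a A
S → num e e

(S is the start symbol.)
To compute CLOSURE, for each item [A → α.Bβ] where B is a non-terminal, add [B → .γ] for all productions B → γ; repeat for the newly added items until nothing changes.

Start with: [S → a . A]
  [S → a . A] has the dot before A: add [A → . * *], [A → . a A]
No further items can be added.

CLOSURE = { [A → . * *], [A → . a A], [S → a . A] }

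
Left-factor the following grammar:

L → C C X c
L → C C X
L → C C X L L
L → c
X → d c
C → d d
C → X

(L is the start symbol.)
L → C C X L'
L' → c
L' → ε
L' → L L
L → c
X → d c
C → d d
C → X

Left-factoring transforms A → αβ₁ | αβ₂ into A → αA' and A' → β₁ | β₂
(α is the longest common prefix among the alternatives). Repeat until
no nonterminal has two alternatives with a common prefix.

Round 1: L has alternatives sharing prefix 'C C X'. Introduce L': L → C C X L'
  Add: L' → c
  Add: L' → ε
  Add: L' → L L

No remaining common prefixes — done.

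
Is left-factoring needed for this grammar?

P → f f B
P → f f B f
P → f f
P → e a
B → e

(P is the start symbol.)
Yes, P has productions with common prefix 'f f'

Left-factoring is needed when two productions for the same non-terminal
share a common prefix on the right-hand side.

Productions for P:
  P → f f B
  P → f f B f
  P → f f
  P → e a

Found common prefix 'f f' in productions for P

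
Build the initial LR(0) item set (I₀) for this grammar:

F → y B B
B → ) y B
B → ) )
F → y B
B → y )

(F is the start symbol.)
First, augment the grammar with F' → F
I₀ = CLOSURE({ [F' → . F] }):
  [F' → . F] has the dot before F: add [F → . y B B], [F → . y B]
No further items can be added.

I₀ = { [F → . y B B], [F → . y B], [F' → . F] }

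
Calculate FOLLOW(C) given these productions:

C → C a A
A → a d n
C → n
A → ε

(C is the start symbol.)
{ $, 'a' }

C is the start symbol, so $ ∈ FOLLOW(C).
In C → C a A: C is followed by a A, add FIRST(a A) \ {ε} = { 'a' }

Taking the union: FOLLOW(C) = { $, 'a' }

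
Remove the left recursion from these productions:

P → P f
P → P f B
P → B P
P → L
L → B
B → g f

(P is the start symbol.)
P → B P P'
P → L P'
P' → f P'
P' → f B P'
P' → ε
L → B
B → g f

P is directly left-recursive. The standard transformation for
  A → A α₁ | ... | A α_m | β₁ | ... | β_n
is
  A  → β₁ A' | ... | β_n A'
  A' → α₁ A' | ... | α_m A' | ε

P → B P becomes P → B P P'
P → L becomes P → L P'
P → P f becomes P' → f P'
P → P f B becomes P' → f B P'
Add P' → ε

Productions for other non-terminals are unchanged:
  L → B
  B → g f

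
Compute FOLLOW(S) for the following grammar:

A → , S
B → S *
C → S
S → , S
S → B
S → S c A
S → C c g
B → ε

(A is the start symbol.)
To compute FOLLOW(S), find every occurrence of S on a right-hand side N → α S β: add FIRST(β) \ {ε}, and if β is empty or nullable also add FOLLOW(N). Iterate to a fixed point.

In A → , S: S is at the end, add FOLLOW(A)
In B → S *: S is followed by '*', add FIRST('*') \ {ε} = { '*' }
In C → S: S is at the end, add FOLLOW(C)
In S → , S: S is at the end; this adds FOLLOW(S) to itself — nothing new
In S → S c A: S is followed by c A, add FIRST(c A) \ {ε} = { 'c' }

The FOLLOW sets referred to above (computed the same way, to a fixed point):
  FOLLOW(A) = { $, '*', 'c' }
  FOLLOW(C) = { 'c' }

Taking the union: FOLLOW(S) = { $, '*', 'c' }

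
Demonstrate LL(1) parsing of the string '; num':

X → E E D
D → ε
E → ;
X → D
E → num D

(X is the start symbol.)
Stack is shown with the top on the left.

Stack      Input    Action
--------------------------
X $        ; num $  output X → E E D
E E D $    ; num $  output E → ;
; E D $    ; num $  match ';'
E D $      num $    output E → num D
num D D $  num $    match 'num'
D D $      $        output D → ε
D $        $        output D → ε
$          $        accept

The string is accepted.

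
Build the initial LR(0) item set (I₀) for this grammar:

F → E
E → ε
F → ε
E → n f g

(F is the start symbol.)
First, augment the grammar with F' → F
I₀ = CLOSURE({ [F' → . F] }):
  [F' → . F] has the dot before F: add [F → . E], [F → .]
  [F → . E] has the dot before E: add [E → .], [E → . n f g]
No further items can be added.

I₀ = { [E → . n f g], [E → .], [F → . E], [F → .], [F' → . F] }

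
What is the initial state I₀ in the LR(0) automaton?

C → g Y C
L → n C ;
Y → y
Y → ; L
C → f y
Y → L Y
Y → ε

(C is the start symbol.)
{ [C → . f y], [C → . g Y C], [C' → . C] }

First, augment the grammar with C' → C
I₀ = CLOSURE({ [C' → . C] }):
  [C' → . C] has the dot before C: add [C → . g Y C], [C → . f y]
No further items can be added.

I₀ = { [C → . f y], [C → . g Y C], [C' → . C] }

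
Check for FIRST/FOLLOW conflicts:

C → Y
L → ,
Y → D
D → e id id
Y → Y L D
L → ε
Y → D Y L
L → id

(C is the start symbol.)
A FIRST/FOLLOW conflict occurs when a non-terminal N has a nullable alternative N → β (β ⇒* ε) and another alternative N → α with FIRST(α) ∩ FOLLOW(N) ≠ ∅: on such a lookahead the parser cannot decide between expanding α and letting N vanish via β.

Nullable non-terminals: L.

L: nullable alternative(s) L → ε; FOLLOW(L) = { $, ',', 'e', 'id' }
  L → ,: FIRST \ {ε} = { ',' } — overlaps FOLLOW(L) on { ',' }: CONFLICT
  L → ε: FIRST \ {ε} = { } — this is the only nullable alternative, skip
  L → id: FIRST \ {ε} = { 'id' } — overlaps FOLLOW(L) on { 'id' }: CONFLICT

C, D, Y have no nullable alternative, so no FIRST/FOLLOW check is needed there.

So the grammar has 2 FIRST/FOLLOW conflicts (marked CONFLICT above).

Answer: Yes. L → ',' with FOLLOW(L) on { ',' }; L → id with FOLLOW(L) on { 'id' }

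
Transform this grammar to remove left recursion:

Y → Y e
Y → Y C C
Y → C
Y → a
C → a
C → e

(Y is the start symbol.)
Y → C Y'
Y → a Y'
Y' → e Y'
Y' → C C Y'
Y' → ε
C → a
C → e

Y is directly left-recursive. The standard transformation for
  A → A α₁ | ... | A α_m | β₁ | ... | β_n
is
  A  → β₁ A' | ... | β_n A'
  A' → α₁ A' | ... | α_m A' | ε

Y → C becomes Y → C Y'
Y → a becomes Y → a Y'
Y → Y e becomes Y' → e Y'
Y → Y C C becomes Y' → C C Y'
Add Y' → ε

Productions for other non-terminals are unchanged:
  C → a
  C → e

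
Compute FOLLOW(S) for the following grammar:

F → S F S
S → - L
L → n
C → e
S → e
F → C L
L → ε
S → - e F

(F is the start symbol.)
{ $, '-', 'e' }

To compute FOLLOW(S), find every occurrence of S on a right-hand side N → α S β: add FIRST(β) \ {ε}, and if β is empty or nullable also add FOLLOW(N). Iterate to a fixed point.

In F → S F S: S is followed by F S, add FIRST(F S) \ {ε} = { '-', 'e' }
In F → S F S: S is at the end, add FOLLOW(F)

The FOLLOW sets referred to above (computed the same way, to a fixed point):
  FOLLOW(F) = { $, '-', 'e' }

Taking the union: FOLLOW(S) = { $, '-', 'e' }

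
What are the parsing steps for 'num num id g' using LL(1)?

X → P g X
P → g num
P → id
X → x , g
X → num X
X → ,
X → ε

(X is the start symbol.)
Stack is shown with the top on the left.

Stack     Input           Action
--------------------------------
X $       num num id g $  output X → num X
num X $   num num id g $  match 'num'
X $       num id g $      output X → num X
num X $   num id g $      match 'num'
X $       id g $          output X → P g X
P g X $   id g $          output P → id
id g X $  id g $          match 'id'
g X $     g $             match 'g'
X $       $               output X → ε
$         $               accept

The string is accepted.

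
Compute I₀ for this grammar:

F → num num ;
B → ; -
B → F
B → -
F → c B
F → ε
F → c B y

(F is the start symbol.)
{ [F → . c B y], [F → . c B], [F → . num num ;], [F → .], [F' → . F] }

First, augment the grammar with F' → F
I₀ = CLOSURE({ [F' → . F] }):
  [F' → . F] has the dot before F: add [F → . num num ;], [F → . c B], [F → .], [F → . c B y]
No further items can be added.

I₀ = { [F → . c B y], [F → . c B], [F → . num num ;], [F → .], [F' → . F] }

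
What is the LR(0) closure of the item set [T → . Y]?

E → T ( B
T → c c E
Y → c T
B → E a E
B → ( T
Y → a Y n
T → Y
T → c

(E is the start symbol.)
To compute CLOSURE, for each item [A → α.Bβ] where B is a non-terminal, add [B → .γ] for all productions B → γ; repeat for the newly added items until nothing changes.

Start with: [T → . Y]
  [T → . Y] has the dot before Y: add [Y → . c T], [Y → . a Y n]
No further items can be added.

CLOSURE = { [T → . Y], [Y → . a Y n], [Y → . c T] }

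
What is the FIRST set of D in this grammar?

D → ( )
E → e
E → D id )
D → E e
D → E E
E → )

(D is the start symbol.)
{ '(', ')', 'e' }

To compute FIRST(D), examine every production with D on the left-hand side, reading each right-hand side left to right until a non-nullable symbol is reached.

FIRST sets of the other non-terminals involved (by the same procedure, iterated to a fixed point):
  FIRST(E) = { '(', ')', 'e' }

From D → ( ):
  - '(' is a terminal: add '(' and stop
From D → E e:
  - E is a non-terminal: add FIRST(E) \ {ε} = { '(', ')', 'e' }
    E is not nullable, so stop
From D → E E:
  - E is a non-terminal: add FIRST(E) \ {ε} = { '(', ')', 'e' }
    E is not nullable, so stop

Collecting: FIRST(D) = { '(', ')', 'e' }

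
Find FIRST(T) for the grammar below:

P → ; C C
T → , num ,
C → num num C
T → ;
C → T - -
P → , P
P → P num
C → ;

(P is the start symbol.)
To compute FIRST(T), examine every production with T on the left-hand side, reading each right-hand side left to right until a non-nullable symbol is reached.

From T → , num ,:
  - ',' is a terminal: add ',' and stop
From T → ;:
  - ';' is a terminal: add ';' and stop

Collecting: FIRST(T) = { ',', ';' }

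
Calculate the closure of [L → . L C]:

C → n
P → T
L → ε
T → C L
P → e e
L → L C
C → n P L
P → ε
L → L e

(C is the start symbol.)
{ [L → . L C], [L → . L e], [L → .] }

To compute CLOSURE, for each item [A → α.Bβ] where B is a non-terminal, add [B → .γ] for all productions B → γ; repeat for the newly added items until nothing changes.

Start with: [L → . L C]
  [L → . L C] has the dot before L: add [L → .], [L → . L e]
No further items can be added.

CLOSURE = { [L → . L C], [L → . L e], [L → .] }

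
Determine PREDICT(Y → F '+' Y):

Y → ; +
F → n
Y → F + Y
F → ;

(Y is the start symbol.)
{ ';', 'n' }

PREDICT(Y → F '+' Y) = (FIRST(RHS) \ {ε}) ∪ (FOLLOW(Y) if ε ∈ FIRST(RHS), i.e. RHS ⇒* ε)
FIRST(F) = { ';', 'n' }
FIRST(F '+' Y) = { ';', 'n' }
ε ∉ FIRST(F '+' Y), so FOLLOW(Y) is not added.
PREDICT(Y → F '+' Y) = { ';', 'n' }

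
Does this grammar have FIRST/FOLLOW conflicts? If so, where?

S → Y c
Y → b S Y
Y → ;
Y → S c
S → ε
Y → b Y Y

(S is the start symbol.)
Nullable non-terminals: S.
FIRST sets used below: FIRST(Y) = { ';', 'b', 'c' }

S: nullable alternative(s) S → ε; FOLLOW(S) = { $, ';', 'b', 'c' }
  S → Y c: FIRST \ {ε} = { ';', 'b', 'c' } — overlaps FOLLOW(S) on { ';', 'b', 'c' }: CONFLICT
  S → ε: FIRST \ {ε} = { } — this is the only nullable alternative, skip

Y has no nullable alternative, so no FIRST/FOLLOW check is needed there.

So the grammar has 1 FIRST/FOLLOW conflict (marked CONFLICT above).

Answer: Yes. S → Y c with FOLLOW(S) on { ';', 'b', 'c' }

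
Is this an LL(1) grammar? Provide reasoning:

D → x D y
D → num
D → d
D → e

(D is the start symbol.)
Yes, the grammar is LL(1).

A grammar is LL(1) if for each non-terminal N with multiple productions, the predict sets of those productions are pairwise disjoint, where PREDICT(N → α) = (FIRST(α) \ {ε}) ∪ (FOLLOW(N) if α ⇒* ε).

For D:
  PREDICT(D → x D y) = { 'x' }
  PREDICT(D → num) = { 'num' }
  PREDICT(D → d) = { 'd' }
  PREDICT(D → e) = { 'e' }

All predict sets are disjoint. The grammar IS LL(1).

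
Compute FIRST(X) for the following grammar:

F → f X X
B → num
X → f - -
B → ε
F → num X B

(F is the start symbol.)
From X → f - -:
  - f is a terminal: add 'f' and stop

Collecting: FIRST(X) = { 'f' }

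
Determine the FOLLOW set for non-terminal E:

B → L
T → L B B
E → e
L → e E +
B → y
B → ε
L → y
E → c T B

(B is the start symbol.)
To compute FOLLOW(E), find every occurrence of E on a right-hand side N → α E β: add FIRST(β) \ {ε}, and if β is empty or nullable also add FOLLOW(N). Iterate to a fixed point.

In L → e E +: E is followed by '+', add FIRST('+') \ {ε} = { '+' }

Taking the union: FOLLOW(E) = { '+' }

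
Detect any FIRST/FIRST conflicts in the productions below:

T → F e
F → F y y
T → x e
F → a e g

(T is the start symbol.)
FIRST sets of the non-terminals at (or reachable through a nullable prefix from) the front of some alternative:
  FIRST(F) = { 'a' }

Productions for T:
  T → F e: FIRST = { 'a' }
  T → x e: FIRST = { 'x' }
Productions for F:
  F → F y y: FIRST = { 'a' }
  F → a e g: FIRST = { 'a' }

Conflict for F: F → F y y and F → a e g
  Overlap: { 'a' }

Answer: Yes. F → F y y / F → a e g on { 'a' }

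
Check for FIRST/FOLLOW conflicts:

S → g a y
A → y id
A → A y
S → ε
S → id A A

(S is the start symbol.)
Nullable non-terminals: S.

S: nullable alternative(s) S → ε; FOLLOW(S) = { $ }
  S → g a y: FIRST \ {ε} = { 'g' } — disjoint from FOLLOW(S)
  S → ε: FIRST \ {ε} = { } — this is the only nullable alternative, skip
  S → id A A: FIRST \ {ε} = { 'id' } — disjoint from FOLLOW(S)

A has no nullable alternative, so no FIRST/FOLLOW check is needed there.

No FIRST/FOLLOW conflicts found.

Answer: No FIRST/FOLLOW conflicts.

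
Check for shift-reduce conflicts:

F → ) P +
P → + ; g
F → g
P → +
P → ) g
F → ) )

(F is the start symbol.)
A shift-reduce conflict occurs when an LR(0) state has both:
  - a complete (reduce) item [A → α .] (dot at the end), and
  - a shift item [B → β . c γ] (dot before a terminal).

Augment with F' → F and build the canonical LR(0) collection (I0 = CLOSURE({[F' → . F]}), then GOTO on every symbol after a dot until no new states appear). It has 11 states:
  I0: { [F → . ) )], [F → . ) P +], [F → . g], [F' → . F] }  — shift
  I1: { [F → ) . )], [F → ) . P +], [P → . ) g], [P → . + ; g], [P → . +] }  — shift
  I2: { [F' → F .] }  — accept
  I3: { [F → g .] }  — reduce
  I4: { [F → ) ) .], [P → ) . g] }  — shift, reduce
  I5: { [P → + . ; g], [P → + .] }  — shift, reduce
  I6: { [F → ) P . +] }  — shift
  I7: { [F → ) P + .] }  — reduce
  I8: { [P → + ; . g] }  — shift
  I9: { [P → + ; g .] }  — reduce
  I10: { [P → ) g .] }  — reduce

I4 contains reduce item [F → ) ) .] and shift item [P → ) . g] — shift-reduce conflict.
I5 contains reduce item [P → + .] and shift item [P → + . ; g] — shift-reduce conflict.

Answer: Yes — I4: [F → ) ) .] vs [P → ) . g]; I5: [P → + .] vs [P → + . ; g]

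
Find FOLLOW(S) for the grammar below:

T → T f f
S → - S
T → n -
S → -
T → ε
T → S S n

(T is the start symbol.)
{ '-', 'n' }

To compute FOLLOW(S), find every occurrence of S on a right-hand side N → α S β: add FIRST(β) \ {ε}, and if β is empty or nullable also add FOLLOW(N). Iterate to a fixed point.

In S → - S: S is at the end; this adds FOLLOW(S) to itself — nothing new
In T → S S n: S is followed by S n, add FIRST(S n) \ {ε} = { '-' }
In T → S S n: S is followed by n, add FIRST(n) \ {ε} = { 'n' }

Taking the union: FOLLOW(S) = { '-', 'n' }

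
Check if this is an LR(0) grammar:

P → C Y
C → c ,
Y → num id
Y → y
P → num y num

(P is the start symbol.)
Yes, the grammar is LR(0)

Augment with P' → P and build the canonical LR(0) collection (I0 = CLOSURE({[P' → . P]}), then GOTO on every symbol after a dot until no new states appear). It has 12 states:
  I0: { [C → . c ,], [P → . C Y], [P → . num y num], [P' → . P] }  — shift
  I1: { [P → C . Y], [Y → . num id], [Y → . y] }  — shift
  I2: { [P' → P .] }  — accept
  I3: { [C → c . ,] }  — shift
  I4: { [P → num . y num] }  — shift
  I5: { [P → num y . num] }  — shift
  I6: { [P → num y num .] }  — reduce
  I7: { [C → c , .] }  — reduce
  I8: { [P → C Y .] }  — reduce
  I9: { [Y → num . id] }  — shift
  I10: { [Y → y .] }  — reduce
  I11: { [Y → num id .] }  — reduce

Every state is either a pure shift/goto state or contains exactly one complete item and nothing to shift — no conflicts. The grammar is LR(0).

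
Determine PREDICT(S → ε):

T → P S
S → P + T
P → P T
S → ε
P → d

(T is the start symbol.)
PREDICT(S → ε) = (FIRST(RHS) \ {ε}) ∪ (FOLLOW(S) if ε ∈ FIRST(RHS), i.e. RHS ⇒* ε)
The right-hand side is ε (FIRST(ε) = { ε }), so the predict set is FOLLOW(S) = { $, '+', 'd' }
PREDICT(S → ε) = { $, '+', 'd' }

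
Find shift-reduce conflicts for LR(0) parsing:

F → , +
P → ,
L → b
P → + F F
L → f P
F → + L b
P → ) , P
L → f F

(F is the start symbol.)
Yes — I10: [P → , .] vs [F → , . +]

A shift-reduce conflict occurs when an LR(0) state has both:
  - a complete (reduce) item [A → α .] (dot at the end), and
  - a shift item [B → β . c γ] (dot before a terminal).

Augment with F' → F and build the canonical LR(0) collection (I0 = CLOSURE({[F' → . F]}), then GOTO on every symbol after a dot until no new states appear). It has 20 states:
  I0: { [F → . + L b], [F → . , +], [F' → . F] }  — shift
  I1: { [F → + . L b], [L → . b], [L → . f F], [L → . f P] }  — shift
  I2: { [F → , . +] }  — shift
  I3: { [F' → F .] }  — accept
  I4: { [F → , + .] }  — reduce
  I5: { [F → + L . b] }  — shift
  I6: { [L → b .] }  — reduce
  I7: { [F → . + L b], [F → . , +], [L → f . F], [L → f . P], [P → . ) , P], [P → . + F F], [P → . ,] }  — shift
  I8: { [P → ) . , P] }  — shift
  I9: { [F → + . L b], [F → . + L b], [F → . , +], [L → . b], [L → . f F], [L → . f P], [P → + . F F] }  — shift
  I10: { [F → , . +], [P → , .] }  — shift, reduce
  I11: { [L → f F .] }  — reduce
  I12: { [L → f P .] }  — reduce
  I13: { [F → . + L b], [F → . , +], [P → + F . F] }  — shift
  I14: { [P → + F F .] }  — reduce
  I15: { [P → ) , . P], [P → . ) , P], [P → . + F F], [P → . ,] }  — shift
  I16: { [F → . + L b], [F → . , +], [P → + . F F] }  — shift
  I17: { [P → , .] }  — reduce
  I18: { [P → ) , P .] }  — reduce
  I19: { [F → + L b .] }  — reduce

I10 contains reduce item [P → , .] and shift item [F → , . +] — shift-reduce conflict.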